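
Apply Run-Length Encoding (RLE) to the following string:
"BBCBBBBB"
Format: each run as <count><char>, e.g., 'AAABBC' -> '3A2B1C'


Scanning runs left to right:
  i=0: run of 'B' x 2 -> '2B'
  i=2: run of 'C' x 1 -> '1C'
  i=3: run of 'B' x 5 -> '5B'

RLE = 2B1C5B


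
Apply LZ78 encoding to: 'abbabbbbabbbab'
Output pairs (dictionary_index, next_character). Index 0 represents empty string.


LZ78 encoding steps:
Dictionary: {0: ''}
Step 1: w='' (idx 0), next='a' -> output (0, 'a'), add 'a' as idx 1
Step 2: w='' (idx 0), next='b' -> output (0, 'b'), add 'b' as idx 2
Step 3: w='b' (idx 2), next='a' -> output (2, 'a'), add 'ba' as idx 3
Step 4: w='b' (idx 2), next='b' -> output (2, 'b'), add 'bb' as idx 4
Step 5: w='bb' (idx 4), next='a' -> output (4, 'a'), add 'bba' as idx 5
Step 6: w='bb' (idx 4), next='b' -> output (4, 'b'), add 'bbb' as idx 6
Step 7: w='a' (idx 1), next='b' -> output (1, 'b'), add 'ab' as idx 7


Encoded: [(0, 'a'), (0, 'b'), (2, 'a'), (2, 'b'), (4, 'a'), (4, 'b'), (1, 'b')]


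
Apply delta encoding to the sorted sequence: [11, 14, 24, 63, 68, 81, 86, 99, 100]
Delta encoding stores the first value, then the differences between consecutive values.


First value: 11
Deltas:
  14 - 11 = 3
  24 - 14 = 10
  63 - 24 = 39
  68 - 63 = 5
  81 - 68 = 13
  86 - 81 = 5
  99 - 86 = 13
  100 - 99 = 1


Delta encoded: [11, 3, 10, 39, 5, 13, 5, 13, 1]


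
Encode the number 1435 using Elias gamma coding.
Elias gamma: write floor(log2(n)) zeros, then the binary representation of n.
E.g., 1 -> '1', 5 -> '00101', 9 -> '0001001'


num_bits = floor(log2(1435)) + 1 = 11
leading_zeros = num_bits - 1 = 10
binary(1435) = 10110011011

Elias gamma(1435) = '0000000000' + '10110011011' = 000000000010110011011 (21 bits)


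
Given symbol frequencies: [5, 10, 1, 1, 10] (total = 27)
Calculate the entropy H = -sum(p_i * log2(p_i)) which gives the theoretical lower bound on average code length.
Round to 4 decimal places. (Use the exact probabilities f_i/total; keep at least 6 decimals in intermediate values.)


Per-symbol terms -p_i * log2(p_i) with p_i = f_i/27:
  p = 5/27 = 0.185185: log2(p) = -2.432959, -p*log2(p) = 0.450548
  p = 10/27 = 0.370370: log2(p) = -1.432959, -p*log2(p) = 0.530726
  p = 1/27 = 0.037037: log2(p) = -4.754888, -p*log2(p) = 0.176107
  p = 1/27 = 0.037037: log2(p) = -4.754888, -p*log2(p) = 0.176107
  p = 10/27 = 0.370370: log2(p) = -1.432959, -p*log2(p) = 0.530726
H = 0.450548 + 0.530726 + 0.176107 + 0.176107 + 0.530726 = 1.864214

H = 1.8642 bits/symbol


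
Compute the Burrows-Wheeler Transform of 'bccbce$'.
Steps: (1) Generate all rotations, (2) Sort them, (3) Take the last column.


Rotations (sorted):
  0: $bccbce -> last char: e
  1: bccbce$ -> last char: $
  2: bce$bcc -> last char: c
  3: cbce$bc -> last char: c
  4: ccbce$b -> last char: b
  5: ce$bccb -> last char: b
  6: e$bccbc -> last char: c


BWT = e$ccbbc


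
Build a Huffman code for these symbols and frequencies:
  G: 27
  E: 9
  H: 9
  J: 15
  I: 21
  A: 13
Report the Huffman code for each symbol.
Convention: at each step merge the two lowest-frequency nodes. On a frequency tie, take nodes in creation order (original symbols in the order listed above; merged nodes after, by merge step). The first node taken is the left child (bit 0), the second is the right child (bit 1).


Huffman tree construction:
Step 1: Merge E(9) + H(9) = 18
Step 2: Merge A(13) + J(15) = 28
Step 3: Merge (E+H)(18) + I(21) = 39
Step 4: Merge G(27) + (A+J)(28) = 55
Step 5: Merge ((E+H)+I)(39) + (G+(A+J))(55) = 94
Read each symbol's code off the tree from the root (left child = 0, right child = 1).

Codes:
  G: 10 (length 2)
  E: 000 (length 3)
  H: 001 (length 3)
  J: 111 (length 3)
  I: 01 (length 2)
  A: 110 (length 3)
Average code length: 234/94 = 2.4894 bits/symbol


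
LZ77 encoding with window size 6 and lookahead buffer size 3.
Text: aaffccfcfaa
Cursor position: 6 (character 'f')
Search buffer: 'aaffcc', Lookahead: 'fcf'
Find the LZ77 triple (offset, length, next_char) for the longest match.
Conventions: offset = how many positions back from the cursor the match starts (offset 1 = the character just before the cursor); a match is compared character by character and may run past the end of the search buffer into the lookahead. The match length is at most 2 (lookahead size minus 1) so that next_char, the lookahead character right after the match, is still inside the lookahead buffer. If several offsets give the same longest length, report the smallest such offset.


Try each offset into the search buffer:
  offset=1 (pos 5, char 'c'): match length 0
  offset=2 (pos 4, char 'c'): match length 0
  offset=3 (pos 3, char 'f'): match length 2
  offset=4 (pos 2, char 'f'): match length 1
  offset=5 (pos 1, char 'a'): match length 0
  offset=6 (pos 0, char 'a'): match length 0
Longest match has length 2 at offset 3.
next_char = character at position 6 + 2 = 8 -> 'f'

Best match: offset=3, length=2 (matching 'fc' starting at position 3)
LZ77 triple: (3, 2, 'f')


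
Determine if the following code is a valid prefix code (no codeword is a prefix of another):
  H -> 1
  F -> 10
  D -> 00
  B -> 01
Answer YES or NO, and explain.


Checking each pair (does one codeword prefix another?):
  H='1' vs F='10': prefix -- VIOLATION

NO -- this is NOT a valid prefix code. H (1) is a prefix of F (10).


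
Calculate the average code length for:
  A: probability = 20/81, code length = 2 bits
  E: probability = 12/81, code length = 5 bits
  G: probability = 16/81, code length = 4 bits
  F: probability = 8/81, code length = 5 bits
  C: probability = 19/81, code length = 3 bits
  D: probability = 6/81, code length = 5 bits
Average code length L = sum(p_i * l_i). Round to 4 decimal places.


Weighted contributions p_i * l_i:
  A: (20/81) * 2 = 40/81
  E: (12/81) * 5 = 60/81
  G: (16/81) * 4 = 64/81
  F: (8/81) * 5 = 40/81
  C: (19/81) * 3 = 57/81
  D: (6/81) * 5 = 30/81
Sum = (40 + 60 + 64 + 40 + 57 + 30)/81 = 291/81

L = 291/81 = 3.5926 bits/symbol


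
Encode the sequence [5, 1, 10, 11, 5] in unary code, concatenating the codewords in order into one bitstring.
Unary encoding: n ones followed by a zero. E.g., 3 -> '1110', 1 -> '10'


Encode each number as n ones followed by a terminating 0:
  5 -> 111110 (6 bits)
  1 -> 10 (2 bits)
  10 -> 11111111110 (11 bits)
  11 -> 111111111110 (12 bits)
  5 -> 111110 (6 bits)
Total length = 6 + 2 + 11 + 12 + 6 = 37 bits.

Unary([5, 1, 10, 11, 5]) = 1111101011111111110111111111110111110 (37 bits)


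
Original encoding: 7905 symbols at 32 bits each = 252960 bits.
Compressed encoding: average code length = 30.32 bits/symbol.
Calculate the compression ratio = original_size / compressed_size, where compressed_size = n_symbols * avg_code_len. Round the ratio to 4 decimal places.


original_size = n_symbols * orig_bits = 7905 * 32 = 252960 bits
compressed_size = n_symbols * avg_code_len = 7905 * 30.32 = 239679.6 bits
ratio = original_size / compressed_size = 252960 / 239679.6 = 1.0554

Compression ratio = 1.0554


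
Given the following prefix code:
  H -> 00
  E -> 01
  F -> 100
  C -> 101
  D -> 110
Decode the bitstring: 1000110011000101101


Decoding step by step:
Bits 100 -> F
Bits 01 -> E
Bits 100 -> F
Bits 110 -> D
Bits 00 -> H
Bits 101 -> C
Bits 101 -> C


Decoded message: FEFDHCC


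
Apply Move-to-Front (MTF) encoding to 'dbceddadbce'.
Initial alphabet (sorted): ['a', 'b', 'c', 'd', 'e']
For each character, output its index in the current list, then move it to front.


MTF encoding:
'd': index 3 in ['a', 'b', 'c', 'd', 'e'] -> ['d', 'a', 'b', 'c', 'e']
'b': index 2 in ['d', 'a', 'b', 'c', 'e'] -> ['b', 'd', 'a', 'c', 'e']
'c': index 3 in ['b', 'd', 'a', 'c', 'e'] -> ['c', 'b', 'd', 'a', 'e']
'e': index 4 in ['c', 'b', 'd', 'a', 'e'] -> ['e', 'c', 'b', 'd', 'a']
'd': index 3 in ['e', 'c', 'b', 'd', 'a'] -> ['d', 'e', 'c', 'b', 'a']
'd': index 0 in ['d', 'e', 'c', 'b', 'a'] -> ['d', 'e', 'c', 'b', 'a']
'a': index 4 in ['d', 'e', 'c', 'b', 'a'] -> ['a', 'd', 'e', 'c', 'b']
'd': index 1 in ['a', 'd', 'e', 'c', 'b'] -> ['d', 'a', 'e', 'c', 'b']
'b': index 4 in ['d', 'a', 'e', 'c', 'b'] -> ['b', 'd', 'a', 'e', 'c']
'c': index 4 in ['b', 'd', 'a', 'e', 'c'] -> ['c', 'b', 'd', 'a', 'e']
'e': index 4 in ['c', 'b', 'd', 'a', 'e'] -> ['e', 'c', 'b', 'd', 'a']


Output: [3, 2, 3, 4, 3, 0, 4, 1, 4, 4, 4]


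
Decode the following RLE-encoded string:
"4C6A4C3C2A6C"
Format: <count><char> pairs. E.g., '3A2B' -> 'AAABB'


Expanding each <count><char> pair:
  4C -> 'CCCC'
  6A -> 'AAAAAA'
  4C -> 'CCCC'
  3C -> 'CCC'
  2A -> 'AA'
  6C -> 'CCCCCC'

Decoded = CCCCAAAAAACCCCCCCAACCCCCC


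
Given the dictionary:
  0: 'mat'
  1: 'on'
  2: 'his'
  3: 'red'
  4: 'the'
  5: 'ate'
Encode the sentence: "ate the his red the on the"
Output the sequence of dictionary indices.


Look up each word in the dictionary:
  'ate' -> 5
  'the' -> 4
  'his' -> 2
  'red' -> 3
  'the' -> 4
  'on' -> 1
  'the' -> 4

Encoded: [5, 4, 2, 3, 4, 1, 4]


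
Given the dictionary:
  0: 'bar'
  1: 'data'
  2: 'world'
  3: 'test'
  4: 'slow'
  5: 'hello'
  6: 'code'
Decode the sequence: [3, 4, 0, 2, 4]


Look up each index in the dictionary:
  3 -> 'test'
  4 -> 'slow'
  0 -> 'bar'
  2 -> 'world'
  4 -> 'slow'

Decoded: "test slow bar world slow"


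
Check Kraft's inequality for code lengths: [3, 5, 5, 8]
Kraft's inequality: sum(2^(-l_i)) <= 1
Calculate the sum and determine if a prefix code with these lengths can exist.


Sum = 2^(-3) + 2^(-5) + 2^(-5) + 2^(-8)
    = 0.125 + 0.03125 + 0.03125 + 0.00390625
    = 49/256 = 0.19140625
Since 0.19140625 <= 1, Kraft's inequality IS satisfied.
A prefix code with these lengths CAN exist.

Kraft sum = 0.19140625. Satisfied.


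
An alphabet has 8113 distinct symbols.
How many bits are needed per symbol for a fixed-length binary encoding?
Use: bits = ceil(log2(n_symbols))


log2(8113) = 12.986
Bracket: 2^12 = 4096 < 8113 <= 2^13 = 8192
So ceil(log2(8113)) = 13

bits = ceil(log2(8113)) = ceil(12.986) = 13 bits


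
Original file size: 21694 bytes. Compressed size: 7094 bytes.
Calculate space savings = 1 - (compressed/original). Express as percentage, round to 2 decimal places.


ratio = compressed/original = 7094/21694 = 0.327003
savings = 1 - ratio = 1 - 0.327003 = 0.672997
as a percentage: 0.672997 * 100 = 67.3%

Space savings = 1 - 7094/21694 = 67.3%


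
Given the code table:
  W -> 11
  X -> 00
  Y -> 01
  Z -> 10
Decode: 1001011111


Decoding:
10 -> Z
01 -> Y
01 -> Y
11 -> W
11 -> W


Result: ZYYWW


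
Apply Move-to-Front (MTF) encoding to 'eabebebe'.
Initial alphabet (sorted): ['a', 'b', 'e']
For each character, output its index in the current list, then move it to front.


MTF encoding:
'e': index 2 in ['a', 'b', 'e'] -> ['e', 'a', 'b']
'a': index 1 in ['e', 'a', 'b'] -> ['a', 'e', 'b']
'b': index 2 in ['a', 'e', 'b'] -> ['b', 'a', 'e']
'e': index 2 in ['b', 'a', 'e'] -> ['e', 'b', 'a']
'b': index 1 in ['e', 'b', 'a'] -> ['b', 'e', 'a']
'e': index 1 in ['b', 'e', 'a'] -> ['e', 'b', 'a']
'b': index 1 in ['e', 'b', 'a'] -> ['b', 'e', 'a']
'e': index 1 in ['b', 'e', 'a'] -> ['e', 'b', 'a']


Output: [2, 1, 2, 2, 1, 1, 1, 1]


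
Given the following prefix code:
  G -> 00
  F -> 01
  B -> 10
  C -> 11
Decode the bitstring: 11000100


Decoding step by step:
Bits 11 -> C
Bits 00 -> G
Bits 01 -> F
Bits 00 -> G


Decoded message: CGFG


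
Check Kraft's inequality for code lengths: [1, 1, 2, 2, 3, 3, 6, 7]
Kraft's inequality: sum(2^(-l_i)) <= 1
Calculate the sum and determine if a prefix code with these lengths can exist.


Sum = 2^(-1) + 2^(-1) + 2^(-2) + 2^(-2) + 2^(-3) + 2^(-3) + 2^(-6) + 2^(-7)
    = 0.5 + 0.5 + 0.25 + 0.25 + 0.125 + 0.125 + 0.015625 + 0.0078125
    = 227/128 = 1.7734375
Since 1.7734375 > 1, Kraft's inequality is NOT satisfied.
A prefix code with these lengths CANNOT exist.

Kraft sum = 1.7734375. Not satisfied.


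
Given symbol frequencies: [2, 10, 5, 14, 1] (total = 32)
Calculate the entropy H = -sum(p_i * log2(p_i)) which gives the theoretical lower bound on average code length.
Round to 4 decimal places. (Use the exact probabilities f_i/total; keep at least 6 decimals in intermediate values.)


Per-symbol terms -p_i * log2(p_i) with p_i = f_i/32:
  p = 2/32 = 0.062500: log2(p) = -4.000000, -p*log2(p) = 0.250000
  p = 10/32 = 0.312500: log2(p) = -1.678072, -p*log2(p) = 0.524397
  p = 5/32 = 0.156250: log2(p) = -2.678072, -p*log2(p) = 0.418449
  p = 14/32 = 0.437500: log2(p) = -1.192645, -p*log2(p) = 0.521782
  p = 1/32 = 0.031250: log2(p) = -5.000000, -p*log2(p) = 0.156250
H = 0.250000 + 0.524397 + 0.418449 + 0.521782 + 0.156250 = 1.870878

H = 1.8709 bits/symbol


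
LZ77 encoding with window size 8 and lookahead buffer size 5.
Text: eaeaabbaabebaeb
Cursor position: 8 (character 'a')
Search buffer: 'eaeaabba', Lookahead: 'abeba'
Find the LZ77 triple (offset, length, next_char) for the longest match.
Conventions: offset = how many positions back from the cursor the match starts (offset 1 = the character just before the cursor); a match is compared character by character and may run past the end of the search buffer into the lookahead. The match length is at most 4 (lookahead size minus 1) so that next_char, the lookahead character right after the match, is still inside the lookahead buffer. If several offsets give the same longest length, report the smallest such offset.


Try each offset into the search buffer:
  offset=1 (pos 7, char 'a'): match length 1
  offset=2 (pos 6, char 'b'): match length 0
  offset=3 (pos 5, char 'b'): match length 0
  offset=4 (pos 4, char 'a'): match length 2
  offset=5 (pos 3, char 'a'): match length 1
  offset=6 (pos 2, char 'e'): match length 0
  offset=7 (pos 1, char 'a'): match length 1
  offset=8 (pos 0, char 'e'): match length 0
Longest match has length 2 at offset 4.
next_char = character at position 8 + 2 = 10 -> 'e'

Best match: offset=4, length=2 (matching 'ab' starting at position 4)
LZ77 triple: (4, 2, 'e')


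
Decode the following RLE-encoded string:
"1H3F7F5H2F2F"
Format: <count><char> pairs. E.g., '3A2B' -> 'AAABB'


Expanding each <count><char> pair:
  1H -> 'H'
  3F -> 'FFF'
  7F -> 'FFFFFFF'
  5H -> 'HHHHH'
  2F -> 'FF'
  2F -> 'FF'

Decoded = HFFFFFFFFFFHHHHHFFFF


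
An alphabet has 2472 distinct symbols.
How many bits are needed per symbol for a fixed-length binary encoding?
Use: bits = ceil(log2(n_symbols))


log2(2472) = 11.2715
Bracket: 2^11 = 2048 < 2472 <= 2^12 = 4096
So ceil(log2(2472)) = 12

bits = ceil(log2(2472)) = ceil(11.2715) = 12 bits


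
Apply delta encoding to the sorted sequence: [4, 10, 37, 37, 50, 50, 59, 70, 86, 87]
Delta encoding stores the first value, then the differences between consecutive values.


First value: 4
Deltas:
  10 - 4 = 6
  37 - 10 = 27
  37 - 37 = 0
  50 - 37 = 13
  50 - 50 = 0
  59 - 50 = 9
  70 - 59 = 11
  86 - 70 = 16
  87 - 86 = 1


Delta encoded: [4, 6, 27, 0, 13, 0, 9, 11, 16, 1]


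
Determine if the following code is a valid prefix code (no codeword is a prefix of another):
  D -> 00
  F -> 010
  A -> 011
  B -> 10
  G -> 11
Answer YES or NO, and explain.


Checking each pair (does one codeword prefix another?):
  D='00' vs F='010': no prefix
  D='00' vs A='011': no prefix
  D='00' vs B='10': no prefix
  D='00' vs G='11': no prefix
  F='010' vs D='00': no prefix
  F='010' vs A='011': no prefix
  F='010' vs B='10': no prefix
  F='010' vs G='11': no prefix
  A='011' vs D='00': no prefix
  A='011' vs F='010': no prefix
  A='011' vs B='10': no prefix
  A='011' vs G='11': no prefix
  B='10' vs D='00': no prefix
  B='10' vs F='010': no prefix
  B='10' vs A='011': no prefix
  B='10' vs G='11': no prefix
  G='11' vs D='00': no prefix
  G='11' vs F='010': no prefix
  G='11' vs A='011': no prefix
  G='11' vs B='10': no prefix
No violation found over all pairs.

YES -- this is a valid prefix code. No codeword is a prefix of any other codeword.


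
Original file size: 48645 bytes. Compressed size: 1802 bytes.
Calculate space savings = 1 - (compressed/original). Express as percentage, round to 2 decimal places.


ratio = compressed/original = 1802/48645 = 0.037044
savings = 1 - ratio = 1 - 0.037044 = 0.962956
as a percentage: 0.962956 * 100 = 96.3%

Space savings = 1 - 1802/48645 = 96.3%


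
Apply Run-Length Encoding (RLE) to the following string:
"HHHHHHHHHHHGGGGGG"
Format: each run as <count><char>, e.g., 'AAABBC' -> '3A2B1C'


Scanning runs left to right:
  i=0: run of 'H' x 11 -> '11H'
  i=11: run of 'G' x 6 -> '6G'

RLE = 11H6G


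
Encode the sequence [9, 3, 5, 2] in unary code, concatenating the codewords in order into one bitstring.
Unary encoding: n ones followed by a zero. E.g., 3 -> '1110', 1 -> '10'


Encode each number as n ones followed by a terminating 0:
  9 -> 1111111110 (10 bits)
  3 -> 1110 (4 bits)
  5 -> 111110 (6 bits)
  2 -> 110 (3 bits)
Total length = 10 + 4 + 6 + 3 = 23 bits.

Unary([9, 3, 5, 2]) = 11111111101110111110110 (23 bits)


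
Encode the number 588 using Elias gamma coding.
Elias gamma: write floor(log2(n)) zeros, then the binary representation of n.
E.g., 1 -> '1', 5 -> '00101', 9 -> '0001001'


num_bits = floor(log2(588)) + 1 = 10
leading_zeros = num_bits - 1 = 9
binary(588) = 1001001100

Elias gamma(588) = '000000000' + '1001001100' = 0000000001001001100 (19 bits)


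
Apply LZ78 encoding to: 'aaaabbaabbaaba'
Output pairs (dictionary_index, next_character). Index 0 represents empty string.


LZ78 encoding steps:
Dictionary: {0: ''}
Step 1: w='' (idx 0), next='a' -> output (0, 'a'), add 'a' as idx 1
Step 2: w='a' (idx 1), next='a' -> output (1, 'a'), add 'aa' as idx 2
Step 3: w='a' (idx 1), next='b' -> output (1, 'b'), add 'ab' as idx 3
Step 4: w='' (idx 0), next='b' -> output (0, 'b'), add 'b' as idx 4
Step 5: w='aa' (idx 2), next='b' -> output (2, 'b'), add 'aab' as idx 5
Step 6: w='b' (idx 4), next='a' -> output (4, 'a'), add 'ba' as idx 6
Step 7: w='ab' (idx 3), next='a' -> output (3, 'a'), add 'aba' as idx 7


Encoded: [(0, 'a'), (1, 'a'), (1, 'b'), (0, 'b'), (2, 'b'), (4, 'a'), (3, 'a')]


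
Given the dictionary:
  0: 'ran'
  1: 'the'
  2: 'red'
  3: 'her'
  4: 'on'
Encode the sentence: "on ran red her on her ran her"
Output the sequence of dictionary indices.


Look up each word in the dictionary:
  'on' -> 4
  'ran' -> 0
  'red' -> 2
  'her' -> 3
  'on' -> 4
  'her' -> 3
  'ran' -> 0
  'her' -> 3

Encoded: [4, 0, 2, 3, 4, 3, 0, 3]


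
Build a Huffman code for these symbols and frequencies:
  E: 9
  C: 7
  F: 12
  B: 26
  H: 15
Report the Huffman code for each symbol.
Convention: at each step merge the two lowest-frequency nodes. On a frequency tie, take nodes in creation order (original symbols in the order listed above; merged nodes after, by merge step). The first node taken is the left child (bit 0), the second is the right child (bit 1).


Huffman tree construction:
Step 1: Merge C(7) + E(9) = 16
Step 2: Merge F(12) + H(15) = 27
Step 3: Merge (C+E)(16) + B(26) = 42
Step 4: Merge (F+H)(27) + ((C+E)+B)(42) = 69
Read each symbol's code off the tree from the root (left child = 0, right child = 1).

Codes:
  E: 101 (length 3)
  C: 100 (length 3)
  F: 00 (length 2)
  B: 11 (length 2)
  H: 01 (length 2)
Average code length: 154/69 = 2.2319 bits/symbol


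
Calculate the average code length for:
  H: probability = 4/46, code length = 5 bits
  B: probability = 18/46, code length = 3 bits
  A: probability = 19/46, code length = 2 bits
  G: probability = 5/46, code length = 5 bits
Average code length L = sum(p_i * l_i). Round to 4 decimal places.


Weighted contributions p_i * l_i:
  H: (4/46) * 5 = 20/46
  B: (18/46) * 3 = 54/46
  A: (19/46) * 2 = 38/46
  G: (5/46) * 5 = 25/46
Sum = (20 + 54 + 38 + 25)/46 = 137/46

L = 137/46 = 2.9783 bits/symbol


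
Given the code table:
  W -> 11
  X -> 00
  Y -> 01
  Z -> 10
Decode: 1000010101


Decoding:
10 -> Z
00 -> X
01 -> Y
01 -> Y
01 -> Y


Result: ZXYYY


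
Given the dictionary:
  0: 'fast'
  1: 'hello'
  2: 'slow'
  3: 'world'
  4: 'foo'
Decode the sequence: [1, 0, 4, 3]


Look up each index in the dictionary:
  1 -> 'hello'
  0 -> 'fast'
  4 -> 'foo'
  3 -> 'world'

Decoded: "hello fast foo world"


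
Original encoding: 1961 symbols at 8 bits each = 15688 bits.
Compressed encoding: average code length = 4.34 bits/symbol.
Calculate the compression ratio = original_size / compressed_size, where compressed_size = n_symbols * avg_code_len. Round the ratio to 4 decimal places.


original_size = n_symbols * orig_bits = 1961 * 8 = 15688 bits
compressed_size = n_symbols * avg_code_len = 1961 * 4.34 = 8510.74 bits
ratio = original_size / compressed_size = 15688 / 8510.74 = 1.8433

Compression ratio = 1.8433


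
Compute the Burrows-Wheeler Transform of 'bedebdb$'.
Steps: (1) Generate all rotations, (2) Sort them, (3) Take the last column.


Rotations (sorted):
  0: $bedebdb -> last char: b
  1: b$bedebd -> last char: d
  2: bdb$bede -> last char: e
  3: bedebdb$ -> last char: $
  4: db$bedeb -> last char: b
  5: debdb$be -> last char: e
  6: ebdb$bed -> last char: d
  7: edebdb$b -> last char: b


BWT = bde$bedb


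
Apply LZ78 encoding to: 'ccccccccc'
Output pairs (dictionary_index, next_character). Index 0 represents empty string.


LZ78 encoding steps:
Dictionary: {0: ''}
Step 1: w='' (idx 0), next='c' -> output (0, 'c'), add 'c' as idx 1
Step 2: w='c' (idx 1), next='c' -> output (1, 'c'), add 'cc' as idx 2
Step 3: w='cc' (idx 2), next='c' -> output (2, 'c'), add 'ccc' as idx 3
Step 4: w='ccc' (idx 3), end of input -> output (3, '')


Encoded: [(0, 'c'), (1, 'c'), (2, 'c'), (3, '')]


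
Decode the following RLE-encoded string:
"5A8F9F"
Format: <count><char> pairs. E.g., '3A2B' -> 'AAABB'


Expanding each <count><char> pair:
  5A -> 'AAAAA'
  8F -> 'FFFFFFFF'
  9F -> 'FFFFFFFFF'

Decoded = AAAAAFFFFFFFFFFFFFFFFF


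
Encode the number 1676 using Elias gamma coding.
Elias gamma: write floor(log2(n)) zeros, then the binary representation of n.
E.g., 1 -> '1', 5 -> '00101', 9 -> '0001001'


num_bits = floor(log2(1676)) + 1 = 11
leading_zeros = num_bits - 1 = 10
binary(1676) = 11010001100

Elias gamma(1676) = '0000000000' + '11010001100' = 000000000011010001100 (21 bits)


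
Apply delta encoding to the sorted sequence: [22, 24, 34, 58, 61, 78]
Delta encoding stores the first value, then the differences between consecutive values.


First value: 22
Deltas:
  24 - 22 = 2
  34 - 24 = 10
  58 - 34 = 24
  61 - 58 = 3
  78 - 61 = 17


Delta encoded: [22, 2, 10, 24, 3, 17]


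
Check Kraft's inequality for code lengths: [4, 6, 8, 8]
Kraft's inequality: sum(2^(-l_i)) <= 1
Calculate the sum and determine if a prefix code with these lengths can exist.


Sum = 2^(-4) + 2^(-6) + 2^(-8) + 2^(-8)
    = 0.0625 + 0.015625 + 0.00390625 + 0.00390625
    = 22/256 = 0.0859375
Since 0.0859375 <= 1, Kraft's inequality IS satisfied.
A prefix code with these lengths CAN exist.

Kraft sum = 0.0859375. Satisfied.


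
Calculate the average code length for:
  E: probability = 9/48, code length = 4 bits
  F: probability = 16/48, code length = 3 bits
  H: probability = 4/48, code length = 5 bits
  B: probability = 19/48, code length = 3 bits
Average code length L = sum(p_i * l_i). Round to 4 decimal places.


Weighted contributions p_i * l_i:
  E: (9/48) * 4 = 36/48
  F: (16/48) * 3 = 48/48
  H: (4/48) * 5 = 20/48
  B: (19/48) * 3 = 57/48
Sum = (36 + 48 + 20 + 57)/48 = 161/48

L = 161/48 = 3.3542 bits/symbol


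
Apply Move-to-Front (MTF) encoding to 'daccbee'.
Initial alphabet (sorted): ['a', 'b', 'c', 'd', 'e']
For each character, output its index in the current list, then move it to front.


MTF encoding:
'd': index 3 in ['a', 'b', 'c', 'd', 'e'] -> ['d', 'a', 'b', 'c', 'e']
'a': index 1 in ['d', 'a', 'b', 'c', 'e'] -> ['a', 'd', 'b', 'c', 'e']
'c': index 3 in ['a', 'd', 'b', 'c', 'e'] -> ['c', 'a', 'd', 'b', 'e']
'c': index 0 in ['c', 'a', 'd', 'b', 'e'] -> ['c', 'a', 'd', 'b', 'e']
'b': index 3 in ['c', 'a', 'd', 'b', 'e'] -> ['b', 'c', 'a', 'd', 'e']
'e': index 4 in ['b', 'c', 'a', 'd', 'e'] -> ['e', 'b', 'c', 'a', 'd']
'e': index 0 in ['e', 'b', 'c', 'a', 'd'] -> ['e', 'b', 'c', 'a', 'd']


Output: [3, 1, 3, 0, 3, 4, 0]


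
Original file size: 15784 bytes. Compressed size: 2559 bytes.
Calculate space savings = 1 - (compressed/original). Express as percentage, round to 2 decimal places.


ratio = compressed/original = 2559/15784 = 0.162126
savings = 1 - ratio = 1 - 0.162126 = 0.837874
as a percentage: 0.837874 * 100 = 83.79%

Space savings = 1 - 2559/15784 = 83.79%


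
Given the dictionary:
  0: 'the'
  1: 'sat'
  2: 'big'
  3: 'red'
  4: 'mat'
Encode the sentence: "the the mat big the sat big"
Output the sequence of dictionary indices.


Look up each word in the dictionary:
  'the' -> 0
  'the' -> 0
  'mat' -> 4
  'big' -> 2
  'the' -> 0
  'sat' -> 1
  'big' -> 2

Encoded: [0, 0, 4, 2, 0, 1, 2]


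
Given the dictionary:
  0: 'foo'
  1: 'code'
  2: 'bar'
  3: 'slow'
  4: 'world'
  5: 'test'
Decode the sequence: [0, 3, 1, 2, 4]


Look up each index in the dictionary:
  0 -> 'foo'
  3 -> 'slow'
  1 -> 'code'
  2 -> 'bar'
  4 -> 'world'

Decoded: "foo slow code bar world"


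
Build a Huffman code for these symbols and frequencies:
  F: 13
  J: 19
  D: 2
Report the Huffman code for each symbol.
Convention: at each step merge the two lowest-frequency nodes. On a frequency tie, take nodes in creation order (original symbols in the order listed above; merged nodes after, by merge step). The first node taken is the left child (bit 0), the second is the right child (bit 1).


Huffman tree construction:
Step 1: Merge D(2) + F(13) = 15
Step 2: Merge (D+F)(15) + J(19) = 34
Read each symbol's code off the tree from the root (left child = 0, right child = 1).

Codes:
  F: 01 (length 2)
  J: 1 (length 1)
  D: 00 (length 2)
Average code length: 49/34 = 1.4412 bits/symbol


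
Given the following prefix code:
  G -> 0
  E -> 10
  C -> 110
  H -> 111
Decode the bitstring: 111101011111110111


Decoding step by step:
Bits 111 -> H
Bits 10 -> E
Bits 10 -> E
Bits 111 -> H
Bits 111 -> H
Bits 10 -> E
Bits 111 -> H


Decoded message: HEEHHEH


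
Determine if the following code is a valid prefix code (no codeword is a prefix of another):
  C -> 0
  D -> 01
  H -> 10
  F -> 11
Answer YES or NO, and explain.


Checking each pair (does one codeword prefix another?):
  C='0' vs D='01': prefix -- VIOLATION

NO -- this is NOT a valid prefix code. C (0) is a prefix of D (01).


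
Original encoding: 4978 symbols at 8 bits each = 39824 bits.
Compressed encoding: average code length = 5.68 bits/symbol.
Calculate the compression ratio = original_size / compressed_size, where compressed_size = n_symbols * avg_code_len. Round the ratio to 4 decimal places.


original_size = n_symbols * orig_bits = 4978 * 8 = 39824 bits
compressed_size = n_symbols * avg_code_len = 4978 * 5.68 = 28275.04 bits
ratio = original_size / compressed_size = 39824 / 28275.04 = 1.4085

Compression ratio = 1.4085


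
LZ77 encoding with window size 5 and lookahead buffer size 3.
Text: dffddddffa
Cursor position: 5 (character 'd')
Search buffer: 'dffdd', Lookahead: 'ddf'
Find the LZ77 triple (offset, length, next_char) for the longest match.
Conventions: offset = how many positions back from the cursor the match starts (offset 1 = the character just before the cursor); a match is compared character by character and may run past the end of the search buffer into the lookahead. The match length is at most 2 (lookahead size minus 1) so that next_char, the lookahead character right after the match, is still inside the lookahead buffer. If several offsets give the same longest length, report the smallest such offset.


Try each offset into the search buffer:
  offset=1 (pos 4, char 'd'): match length 2
  offset=2 (pos 3, char 'd'): match length 2
  offset=3 (pos 2, char 'f'): match length 0
  offset=4 (pos 1, char 'f'): match length 0
  offset=5 (pos 0, char 'd'): match length 1
Longest match has length 2, found at offsets 1, 2; take the smallest, offset 1.
next_char = character at position 5 + 2 = 7 -> 'f'

Best match: offset=1, length=2 (matching 'dd' starting at position 4)
LZ77 triple: (1, 2, 'f')


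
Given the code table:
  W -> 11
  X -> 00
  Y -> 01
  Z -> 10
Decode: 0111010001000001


Decoding:
01 -> Y
11 -> W
01 -> Y
00 -> X
01 -> Y
00 -> X
00 -> X
01 -> Y


Result: YWYXYXXY


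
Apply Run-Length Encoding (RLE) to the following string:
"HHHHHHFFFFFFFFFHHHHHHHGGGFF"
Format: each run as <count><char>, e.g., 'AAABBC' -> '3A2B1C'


Scanning runs left to right:
  i=0: run of 'H' x 6 -> '6H'
  i=6: run of 'F' x 9 -> '9F'
  i=15: run of 'H' x 7 -> '7H'
  i=22: run of 'G' x 3 -> '3G'
  i=25: run of 'F' x 2 -> '2F'

RLE = 6H9F7H3G2F


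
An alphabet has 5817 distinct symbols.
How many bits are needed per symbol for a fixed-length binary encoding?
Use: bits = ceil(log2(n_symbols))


log2(5817) = 12.5061
Bracket: 2^12 = 4096 < 5817 <= 2^13 = 8192
So ceil(log2(5817)) = 13

bits = ceil(log2(5817)) = ceil(12.5061) = 13 bits


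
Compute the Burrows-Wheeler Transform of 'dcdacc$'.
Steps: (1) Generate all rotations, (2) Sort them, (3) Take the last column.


Rotations (sorted):
  0: $dcdacc -> last char: c
  1: acc$dcd -> last char: d
  2: c$dcdac -> last char: c
  3: cc$dcda -> last char: a
  4: cdacc$d -> last char: d
  5: dacc$dc -> last char: c
  6: dcdacc$ -> last char: $


BWT = cdcadc$


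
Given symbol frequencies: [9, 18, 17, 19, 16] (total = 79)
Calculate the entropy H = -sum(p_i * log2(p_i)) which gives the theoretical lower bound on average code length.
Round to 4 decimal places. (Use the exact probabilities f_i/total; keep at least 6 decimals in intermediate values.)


Per-symbol terms -p_i * log2(p_i) with p_i = f_i/79:
  p = 9/79 = 0.113924: log2(p) = -3.133856, -p*log2(p) = 0.357022
  p = 18/79 = 0.227848: log2(p) = -2.133856, -p*log2(p) = 0.486195
  p = 17/79 = 0.215190: log2(p) = -2.216318, -p*log2(p) = 0.476929
  p = 19/79 = 0.240506: log2(p) = -2.055853, -p*log2(p) = 0.494446
  p = 16/79 = 0.202532: log2(p) = -2.303781, -p*log2(p) = 0.466589
H = 0.357022 + 0.486195 + 0.476929 + 0.494446 + 0.466589 = 2.281181

H = 2.2812 bits/symbol


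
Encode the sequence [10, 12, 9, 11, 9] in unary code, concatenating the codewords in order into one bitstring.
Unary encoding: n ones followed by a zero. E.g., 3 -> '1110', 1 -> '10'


Encode each number as n ones followed by a terminating 0:
  10 -> 11111111110 (11 bits)
  12 -> 1111111111110 (13 bits)
  9 -> 1111111110 (10 bits)
  11 -> 111111111110 (12 bits)
  9 -> 1111111110 (10 bits)
Total length = 11 + 13 + 10 + 12 + 10 = 56 bits.

Unary([10, 12, 9, 11, 9]) = 11111111110111111111111011111111101111111111101111111110 (56 bits)


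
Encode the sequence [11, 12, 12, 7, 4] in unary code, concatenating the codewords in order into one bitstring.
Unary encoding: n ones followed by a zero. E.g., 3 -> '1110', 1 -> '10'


Encode each number as n ones followed by a terminating 0:
  11 -> 111111111110 (12 bits)
  12 -> 1111111111110 (13 bits)
  12 -> 1111111111110 (13 bits)
  7 -> 11111110 (8 bits)
  4 -> 11110 (5 bits)
Total length = 12 + 13 + 13 + 8 + 5 = 51 bits.

Unary([11, 12, 12, 7, 4]) = 111111111110111111111111011111111111101111111011110 (51 bits)


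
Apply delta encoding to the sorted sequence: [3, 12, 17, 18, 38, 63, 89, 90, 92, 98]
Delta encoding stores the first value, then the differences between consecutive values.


First value: 3
Deltas:
  12 - 3 = 9
  17 - 12 = 5
  18 - 17 = 1
  38 - 18 = 20
  63 - 38 = 25
  89 - 63 = 26
  90 - 89 = 1
  92 - 90 = 2
  98 - 92 = 6


Delta encoded: [3, 9, 5, 1, 20, 25, 26, 1, 2, 6]


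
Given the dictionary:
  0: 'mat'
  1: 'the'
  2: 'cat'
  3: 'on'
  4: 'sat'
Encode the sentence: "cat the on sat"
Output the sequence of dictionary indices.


Look up each word in the dictionary:
  'cat' -> 2
  'the' -> 1
  'on' -> 3
  'sat' -> 4

Encoded: [2, 1, 3, 4]


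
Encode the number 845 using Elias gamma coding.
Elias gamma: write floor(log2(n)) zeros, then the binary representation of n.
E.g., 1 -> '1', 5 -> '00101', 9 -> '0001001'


num_bits = floor(log2(845)) + 1 = 10
leading_zeros = num_bits - 1 = 9
binary(845) = 1101001101

Elias gamma(845) = '000000000' + '1101001101' = 0000000001101001101 (19 bits)


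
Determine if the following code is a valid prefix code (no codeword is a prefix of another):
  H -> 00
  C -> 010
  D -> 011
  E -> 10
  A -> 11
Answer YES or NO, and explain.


Checking each pair (does one codeword prefix another?):
  H='00' vs C='010': no prefix
  H='00' vs D='011': no prefix
  H='00' vs E='10': no prefix
  H='00' vs A='11': no prefix
  C='010' vs H='00': no prefix
  C='010' vs D='011': no prefix
  C='010' vs E='10': no prefix
  C='010' vs A='11': no prefix
  D='011' vs H='00': no prefix
  D='011' vs C='010': no prefix
  D='011' vs E='10': no prefix
  D='011' vs A='11': no prefix
  E='10' vs H='00': no prefix
  E='10' vs C='010': no prefix
  E='10' vs D='011': no prefix
  E='10' vs A='11': no prefix
  A='11' vs H='00': no prefix
  A='11' vs C='010': no prefix
  A='11' vs D='011': no prefix
  A='11' vs E='10': no prefix
No violation found over all pairs.

YES -- this is a valid prefix code. No codeword is a prefix of any other codeword.


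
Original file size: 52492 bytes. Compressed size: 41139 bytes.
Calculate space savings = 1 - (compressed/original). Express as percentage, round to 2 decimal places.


ratio = compressed/original = 41139/52492 = 0.783719
savings = 1 - ratio = 1 - 0.783719 = 0.216281
as a percentage: 0.216281 * 100 = 21.63%

Space savings = 1 - 41139/52492 = 21.63%


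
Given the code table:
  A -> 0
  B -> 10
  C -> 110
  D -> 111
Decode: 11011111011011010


Decoding:
110 -> C
111 -> D
110 -> C
110 -> C
110 -> C
10 -> B


Result: CDCCCB


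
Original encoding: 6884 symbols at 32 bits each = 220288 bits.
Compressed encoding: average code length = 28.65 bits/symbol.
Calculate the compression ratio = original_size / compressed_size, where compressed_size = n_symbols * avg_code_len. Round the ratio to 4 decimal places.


original_size = n_symbols * orig_bits = 6884 * 32 = 220288 bits
compressed_size = n_symbols * avg_code_len = 6884 * 28.65 = 197226.6 bits
ratio = original_size / compressed_size = 220288 / 197226.6 = 1.1169

Compression ratio = 1.1169


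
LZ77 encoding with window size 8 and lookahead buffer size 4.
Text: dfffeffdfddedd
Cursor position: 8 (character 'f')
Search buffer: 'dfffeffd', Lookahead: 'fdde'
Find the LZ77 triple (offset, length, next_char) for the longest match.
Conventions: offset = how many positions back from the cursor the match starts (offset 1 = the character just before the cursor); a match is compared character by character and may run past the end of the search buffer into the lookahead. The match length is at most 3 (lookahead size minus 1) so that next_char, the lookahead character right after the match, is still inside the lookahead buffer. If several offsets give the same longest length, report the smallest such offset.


Try each offset into the search buffer:
  offset=1 (pos 7, char 'd'): match length 0
  offset=2 (pos 6, char 'f'): match length 2
  offset=3 (pos 5, char 'f'): match length 1
  offset=4 (pos 4, char 'e'): match length 0
  offset=5 (pos 3, char 'f'): match length 1
  offset=6 (pos 2, char 'f'): match length 1
  offset=7 (pos 1, char 'f'): match length 1
  offset=8 (pos 0, char 'd'): match length 0
Longest match has length 2 at offset 2.
next_char = character at position 8 + 2 = 10 -> 'd'

Best match: offset=2, length=2 (matching 'fd' starting at position 6)
LZ77 triple: (2, 2, 'd')


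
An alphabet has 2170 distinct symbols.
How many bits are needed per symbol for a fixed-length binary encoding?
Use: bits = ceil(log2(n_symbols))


log2(2170) = 11.0835
Bracket: 2^11 = 2048 < 2170 <= 2^12 = 4096
So ceil(log2(2170)) = 12

bits = ceil(log2(2170)) = ceil(11.0835) = 12 bits


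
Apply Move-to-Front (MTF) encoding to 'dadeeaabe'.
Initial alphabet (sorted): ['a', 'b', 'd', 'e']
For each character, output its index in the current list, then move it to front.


MTF encoding:
'd': index 2 in ['a', 'b', 'd', 'e'] -> ['d', 'a', 'b', 'e']
'a': index 1 in ['d', 'a', 'b', 'e'] -> ['a', 'd', 'b', 'e']
'd': index 1 in ['a', 'd', 'b', 'e'] -> ['d', 'a', 'b', 'e']
'e': index 3 in ['d', 'a', 'b', 'e'] -> ['e', 'd', 'a', 'b']
'e': index 0 in ['e', 'd', 'a', 'b'] -> ['e', 'd', 'a', 'b']
'a': index 2 in ['e', 'd', 'a', 'b'] -> ['a', 'e', 'd', 'b']
'a': index 0 in ['a', 'e', 'd', 'b'] -> ['a', 'e', 'd', 'b']
'b': index 3 in ['a', 'e', 'd', 'b'] -> ['b', 'a', 'e', 'd']
'e': index 2 in ['b', 'a', 'e', 'd'] -> ['e', 'b', 'a', 'd']


Output: [2, 1, 1, 3, 0, 2, 0, 3, 2]


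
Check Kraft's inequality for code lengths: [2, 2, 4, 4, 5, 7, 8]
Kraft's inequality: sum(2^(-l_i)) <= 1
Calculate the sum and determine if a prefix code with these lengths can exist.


Sum = 2^(-2) + 2^(-2) + 2^(-4) + 2^(-4) + 2^(-5) + 2^(-7) + 2^(-8)
    = 0.25 + 0.25 + 0.0625 + 0.0625 + 0.03125 + 0.0078125 + 0.00390625
    = 171/256 = 0.66796875
Since 0.66796875 <= 1, Kraft's inequality IS satisfied.
A prefix code with these lengths CAN exist.

Kraft sum = 0.66796875. Satisfied.


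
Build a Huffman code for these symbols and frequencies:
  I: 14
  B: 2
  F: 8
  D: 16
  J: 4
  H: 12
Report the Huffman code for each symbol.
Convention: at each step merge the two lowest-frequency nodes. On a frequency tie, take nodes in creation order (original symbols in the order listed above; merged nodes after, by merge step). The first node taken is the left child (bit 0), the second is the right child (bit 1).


Huffman tree construction:
Step 1: Merge B(2) + J(4) = 6
Step 2: Merge (B+J)(6) + F(8) = 14
Step 3: Merge H(12) + I(14) = 26
Step 4: Merge ((B+J)+F)(14) + D(16) = 30
Step 5: Merge (H+I)(26) + (((B+J)+F)+D)(30) = 56
Read each symbol's code off the tree from the root (left child = 0, right child = 1).

Codes:
  I: 01 (length 2)
  B: 1000 (length 4)
  F: 101 (length 3)
  D: 11 (length 2)
  J: 1001 (length 4)
  H: 00 (length 2)
Average code length: 132/56 = 2.3571 bits/symbol


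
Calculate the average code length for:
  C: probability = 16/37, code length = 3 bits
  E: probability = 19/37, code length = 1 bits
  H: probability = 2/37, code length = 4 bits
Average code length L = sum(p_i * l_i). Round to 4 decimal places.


Weighted contributions p_i * l_i:
  C: (16/37) * 3 = 48/37
  E: (19/37) * 1 = 19/37
  H: (2/37) * 4 = 8/37
Sum = (48 + 19 + 8)/37 = 75/37

L = 75/37 = 2.0270 bits/symbol


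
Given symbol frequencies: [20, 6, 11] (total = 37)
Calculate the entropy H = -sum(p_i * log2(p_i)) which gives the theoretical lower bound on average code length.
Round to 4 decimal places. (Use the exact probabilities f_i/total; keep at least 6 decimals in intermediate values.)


Per-symbol terms -p_i * log2(p_i) with p_i = f_i/37:
  p = 20/37 = 0.540541: log2(p) = -0.887525, -p*log2(p) = 0.479743
  p = 6/37 = 0.162162: log2(p) = -2.624491, -p*log2(p) = 0.425593
  p = 11/37 = 0.297297: log2(p) = -1.750022, -p*log2(p) = 0.520277
H = 0.479743 + 0.425593 + 0.520277 = 1.425613

H = 1.4256 bits/symbol


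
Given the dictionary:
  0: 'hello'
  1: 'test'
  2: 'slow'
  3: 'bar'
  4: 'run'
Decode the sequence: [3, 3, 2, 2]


Look up each index in the dictionary:
  3 -> 'bar'
  3 -> 'bar'
  2 -> 'slow'
  2 -> 'slow'

Decoded: "bar bar slow slow"


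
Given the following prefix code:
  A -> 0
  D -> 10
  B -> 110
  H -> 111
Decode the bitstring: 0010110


Decoding step by step:
Bits 0 -> A
Bits 0 -> A
Bits 10 -> D
Bits 110 -> B


Decoded message: AADB


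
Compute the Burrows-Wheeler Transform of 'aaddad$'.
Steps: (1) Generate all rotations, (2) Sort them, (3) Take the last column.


Rotations (sorted):
  0: $aaddad -> last char: d
  1: aaddad$ -> last char: $
  2: ad$aadd -> last char: d
  3: addad$a -> last char: a
  4: d$aadda -> last char: a
  5: dad$aad -> last char: d
  6: ddad$aa -> last char: a


BWT = d$daada


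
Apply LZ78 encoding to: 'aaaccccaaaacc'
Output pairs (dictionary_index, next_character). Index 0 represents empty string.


LZ78 encoding steps:
Dictionary: {0: ''}
Step 1: w='' (idx 0), next='a' -> output (0, 'a'), add 'a' as idx 1
Step 2: w='a' (idx 1), next='a' -> output (1, 'a'), add 'aa' as idx 2
Step 3: w='' (idx 0), next='c' -> output (0, 'c'), add 'c' as idx 3
Step 4: w='c' (idx 3), next='c' -> output (3, 'c'), add 'cc' as idx 4
Step 5: w='c' (idx 3), next='a' -> output (3, 'a'), add 'ca' as idx 5
Step 6: w='aa' (idx 2), next='a' -> output (2, 'a'), add 'aaa' as idx 6
Step 7: w='cc' (idx 4), end of input -> output (4, '')


Encoded: [(0, 'a'), (1, 'a'), (0, 'c'), (3, 'c'), (3, 'a'), (2, 'a'), (4, '')]
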